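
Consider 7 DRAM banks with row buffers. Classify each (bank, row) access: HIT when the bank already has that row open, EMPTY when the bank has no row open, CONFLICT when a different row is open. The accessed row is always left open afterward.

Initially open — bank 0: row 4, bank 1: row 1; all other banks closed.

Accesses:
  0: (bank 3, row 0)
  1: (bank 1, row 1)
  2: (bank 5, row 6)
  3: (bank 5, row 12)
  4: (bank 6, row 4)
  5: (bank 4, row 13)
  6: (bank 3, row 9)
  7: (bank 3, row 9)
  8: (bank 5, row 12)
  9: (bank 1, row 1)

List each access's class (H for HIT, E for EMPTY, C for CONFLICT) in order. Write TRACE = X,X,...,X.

#0 (3,0) E
#1 (1,1) H  (was 1)
#2 (5,6) E
#3 (5,12) C  (was 6)
#4 (6,4) E
#5 (4,13) E
#6 (3,9) C  (was 0)
#7 (3,9) H  (was 9)
#8 (5,12) H  (was 12)
#9 (1,1) H  (was 1)

TRACE = E,H,E,C,E,E,C,H,H,H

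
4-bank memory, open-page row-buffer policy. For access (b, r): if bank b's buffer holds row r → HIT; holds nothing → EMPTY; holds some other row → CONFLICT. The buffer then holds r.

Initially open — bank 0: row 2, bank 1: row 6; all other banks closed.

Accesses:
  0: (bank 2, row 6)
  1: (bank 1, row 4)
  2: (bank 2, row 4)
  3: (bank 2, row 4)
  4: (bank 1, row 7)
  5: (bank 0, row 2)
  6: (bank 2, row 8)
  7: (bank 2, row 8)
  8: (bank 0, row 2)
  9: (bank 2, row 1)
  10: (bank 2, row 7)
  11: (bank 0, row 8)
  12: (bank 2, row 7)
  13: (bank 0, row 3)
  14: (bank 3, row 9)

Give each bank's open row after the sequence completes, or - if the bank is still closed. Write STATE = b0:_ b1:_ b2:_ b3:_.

step 0: bank2 None->6 [EMPTY]
step 1: bank1 6->4 [CONFLICT]
step 2: bank2 6->4 [CONFLICT]
step 3: bank2 4->4 [HIT]
step 4: bank1 4->7 [CONFLICT]
step 5: bank0 2->2 [HIT]
step 6: bank2 4->8 [CONFLICT]
step 7: bank2 8->8 [HIT]
step 8: bank0 2->2 [HIT]
step 9: bank2 8->1 [CONFLICT]
step 10: bank2 1->7 [CONFLICT]
step 11: bank0 2->8 [CONFLICT]
step 12: bank2 7->7 [HIT]
step 13: bank0 8->3 [CONFLICT]
step 14: bank3 None->9 [EMPTY]

STATE = b0:3 b1:7 b2:7 b3:9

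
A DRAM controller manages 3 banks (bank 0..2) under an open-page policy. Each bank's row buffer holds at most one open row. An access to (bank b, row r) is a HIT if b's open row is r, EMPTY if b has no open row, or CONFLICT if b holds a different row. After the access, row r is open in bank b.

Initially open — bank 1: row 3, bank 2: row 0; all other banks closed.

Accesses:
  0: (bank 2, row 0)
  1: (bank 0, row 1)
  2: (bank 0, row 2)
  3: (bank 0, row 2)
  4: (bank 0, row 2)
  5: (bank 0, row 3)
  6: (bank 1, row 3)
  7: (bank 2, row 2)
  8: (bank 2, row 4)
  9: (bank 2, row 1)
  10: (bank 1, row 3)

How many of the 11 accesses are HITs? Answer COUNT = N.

COUNT = 5

step 0: bank2 0->0 [HIT]
step 1: bank0 None->1 [EMPTY]
step 2: bank0 1->2 [CONFLICT]
step 3: bank0 2->2 [HIT]
step 4: bank0 2->2 [HIT]
step 5: bank0 2->3 [CONFLICT]
step 6: bank1 3->3 [HIT]
step 7: bank2 0->2 [CONFLICT]
step 8: bank2 2->4 [CONFLICT]
step 9: bank2 4->1 [CONFLICT]
step 10: bank1 3->3 [HIT]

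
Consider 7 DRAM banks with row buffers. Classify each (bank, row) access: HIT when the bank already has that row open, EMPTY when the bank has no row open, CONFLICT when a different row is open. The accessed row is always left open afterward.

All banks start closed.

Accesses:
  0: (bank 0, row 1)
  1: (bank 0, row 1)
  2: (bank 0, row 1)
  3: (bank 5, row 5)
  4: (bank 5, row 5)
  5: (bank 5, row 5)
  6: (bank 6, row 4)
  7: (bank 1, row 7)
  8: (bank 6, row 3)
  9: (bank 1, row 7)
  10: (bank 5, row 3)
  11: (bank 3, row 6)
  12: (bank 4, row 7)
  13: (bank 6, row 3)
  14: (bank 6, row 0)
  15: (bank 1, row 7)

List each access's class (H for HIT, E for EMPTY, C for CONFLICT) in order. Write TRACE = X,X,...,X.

TRACE = E,H,H,E,H,H,E,E,C,H,C,E,E,H,C,H

#0 (0,1) E
#1 (0,1) H  (was 1)
#2 (0,1) H  (was 1)
#3 (5,5) E
#4 (5,5) H  (was 5)
#5 (5,5) H  (was 5)
#6 (6,4) E
#7 (1,7) E
#8 (6,3) C  (was 4)
#9 (1,7) H  (was 7)
#10 (5,3) C  (was 5)
#11 (3,6) E
#12 (4,7) E
#13 (6,3) H  (was 3)
#14 (6,0) C  (was 3)
#15 (1,7) H  (was 7)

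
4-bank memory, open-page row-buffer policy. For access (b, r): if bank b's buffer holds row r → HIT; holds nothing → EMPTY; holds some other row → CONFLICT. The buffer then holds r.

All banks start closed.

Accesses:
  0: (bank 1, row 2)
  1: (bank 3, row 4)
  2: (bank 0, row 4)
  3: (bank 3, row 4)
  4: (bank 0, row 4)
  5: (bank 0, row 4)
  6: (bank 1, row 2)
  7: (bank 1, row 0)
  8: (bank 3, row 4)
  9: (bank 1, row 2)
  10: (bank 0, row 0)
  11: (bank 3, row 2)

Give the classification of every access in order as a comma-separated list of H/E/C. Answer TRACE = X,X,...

TRACE = E,E,E,H,H,H,H,C,H,C,C,C

#0 (1,2) E
#1 (3,4) E
#2 (0,4) E
#3 (3,4) H  (was 4)
#4 (0,4) H  (was 4)
#5 (0,4) H  (was 4)
#6 (1,2) H  (was 2)
#7 (1,0) C  (was 2)
#8 (3,4) H  (was 4)
#9 (1,2) C  (was 0)
#10 (0,0) C  (was 4)
#11 (3,2) C  (was 4)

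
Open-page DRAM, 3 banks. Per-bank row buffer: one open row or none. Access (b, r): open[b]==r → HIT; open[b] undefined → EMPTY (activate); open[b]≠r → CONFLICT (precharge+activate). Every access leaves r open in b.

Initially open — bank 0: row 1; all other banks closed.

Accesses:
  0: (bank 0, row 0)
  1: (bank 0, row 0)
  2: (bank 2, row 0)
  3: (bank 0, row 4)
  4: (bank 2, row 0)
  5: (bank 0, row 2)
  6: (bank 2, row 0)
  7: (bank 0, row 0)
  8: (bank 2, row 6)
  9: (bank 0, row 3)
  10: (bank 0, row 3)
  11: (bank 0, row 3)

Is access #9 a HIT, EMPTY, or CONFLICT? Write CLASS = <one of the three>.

CLASS = CONFLICT

0: bank 0 row 0 — prev 1 → CONFLICT
1: bank 0 row 0 — prev 0 → HIT
2: bank 2 row 0 — prev None → EMPTY
3: bank 0 row 4 — prev 0 → CONFLICT
4: bank 2 row 0 — prev 0 → HIT
5: bank 0 row 2 — prev 4 → CONFLICT
6: bank 2 row 0 — prev 0 → HIT
7: bank 0 row 0 — prev 2 → CONFLICT
8: bank 2 row 6 — prev 0 → CONFLICT
9: bank 0 row 3 — prev 0 → CONFLICT
10: bank 0 row 3 — prev 3 → HIT
11: bank 0 row 3 — prev 3 → HIT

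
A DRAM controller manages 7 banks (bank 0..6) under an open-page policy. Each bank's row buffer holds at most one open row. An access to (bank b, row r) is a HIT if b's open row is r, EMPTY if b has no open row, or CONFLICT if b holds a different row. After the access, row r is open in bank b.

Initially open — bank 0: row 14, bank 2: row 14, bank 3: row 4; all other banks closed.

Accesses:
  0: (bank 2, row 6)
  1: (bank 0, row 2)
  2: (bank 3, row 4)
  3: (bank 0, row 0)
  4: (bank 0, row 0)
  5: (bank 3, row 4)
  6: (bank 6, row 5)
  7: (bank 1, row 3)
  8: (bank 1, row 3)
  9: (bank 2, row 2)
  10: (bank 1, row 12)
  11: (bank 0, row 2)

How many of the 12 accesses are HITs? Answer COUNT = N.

step 0: bank2 14->6 [CONFLICT]
step 1: bank0 14->2 [CONFLICT]
step 2: bank3 4->4 [HIT]
step 3: bank0 2->0 [CONFLICT]
step 4: bank0 0->0 [HIT]
step 5: bank3 4->4 [HIT]
step 6: bank6 None->5 [EMPTY]
step 7: bank1 None->3 [EMPTY]
step 8: bank1 3->3 [HIT]
step 9: bank2 6->2 [CONFLICT]
step 10: bank1 3->12 [CONFLICT]
step 11: bank0 0->2 [CONFLICT]

COUNT = 4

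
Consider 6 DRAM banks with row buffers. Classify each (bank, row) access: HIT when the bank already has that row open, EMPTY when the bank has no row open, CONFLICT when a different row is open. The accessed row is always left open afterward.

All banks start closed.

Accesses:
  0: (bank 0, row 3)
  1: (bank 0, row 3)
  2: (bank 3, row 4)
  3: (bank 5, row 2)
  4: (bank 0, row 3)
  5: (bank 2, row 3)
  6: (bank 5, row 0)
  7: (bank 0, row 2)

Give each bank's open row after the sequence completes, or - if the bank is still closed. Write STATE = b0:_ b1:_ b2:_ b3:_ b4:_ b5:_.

STATE = b0:2 b1:- b2:3 b3:4 b4:- b5:0

step 0: bank0 None->3 [EMPTY]
step 1: bank0 3->3 [HIT]
step 2: bank3 None->4 [EMPTY]
step 3: bank5 None->2 [EMPTY]
step 4: bank0 3->3 [HIT]
step 5: bank2 None->3 [EMPTY]
step 6: bank5 2->0 [CONFLICT]
step 7: bank0 3->2 [CONFLICT]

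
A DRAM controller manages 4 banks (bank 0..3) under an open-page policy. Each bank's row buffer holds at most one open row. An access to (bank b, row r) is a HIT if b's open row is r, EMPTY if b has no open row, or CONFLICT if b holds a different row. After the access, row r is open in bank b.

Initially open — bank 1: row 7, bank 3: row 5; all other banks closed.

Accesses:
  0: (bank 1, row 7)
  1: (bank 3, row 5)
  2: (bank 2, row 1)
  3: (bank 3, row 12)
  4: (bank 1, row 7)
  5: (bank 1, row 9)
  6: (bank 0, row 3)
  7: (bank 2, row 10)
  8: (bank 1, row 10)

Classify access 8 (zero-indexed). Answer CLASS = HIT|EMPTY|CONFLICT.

0: bank 1 row 7 — prev 7 → HIT
1: bank 3 row 5 — prev 5 → HIT
2: bank 2 row 1 — prev None → EMPTY
3: bank 3 row 12 — prev 5 → CONFLICT
4: bank 1 row 7 — prev 7 → HIT
5: bank 1 row 9 — prev 7 → CONFLICT
6: bank 0 row 3 — prev None → EMPTY
7: bank 2 row 10 — prev 1 → CONFLICT
8: bank 1 row 10 — prev 9 → CONFLICT

CLASS = CONFLICT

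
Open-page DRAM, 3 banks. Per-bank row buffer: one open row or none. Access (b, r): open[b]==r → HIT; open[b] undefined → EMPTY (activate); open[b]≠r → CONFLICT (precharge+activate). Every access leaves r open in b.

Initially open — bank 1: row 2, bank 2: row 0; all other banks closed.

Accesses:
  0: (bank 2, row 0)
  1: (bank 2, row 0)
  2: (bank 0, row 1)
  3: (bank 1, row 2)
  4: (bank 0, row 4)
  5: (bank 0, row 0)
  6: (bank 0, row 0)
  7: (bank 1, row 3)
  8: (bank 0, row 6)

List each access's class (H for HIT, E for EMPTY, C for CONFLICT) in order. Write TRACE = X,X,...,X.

TRACE = H,H,E,H,C,C,H,C,C

0: bank 2 row 0 — prev 0 → HIT
1: bank 2 row 0 — prev 0 → HIT
2: bank 0 row 1 — prev None → EMPTY
3: bank 1 row 2 — prev 2 → HIT
4: bank 0 row 4 — prev 1 → CONFLICT
5: bank 0 row 0 — prev 4 → CONFLICT
6: bank 0 row 0 — prev 0 → HIT
7: bank 1 row 3 — prev 2 → CONFLICT
8: bank 0 row 6 — prev 0 → CONFLICT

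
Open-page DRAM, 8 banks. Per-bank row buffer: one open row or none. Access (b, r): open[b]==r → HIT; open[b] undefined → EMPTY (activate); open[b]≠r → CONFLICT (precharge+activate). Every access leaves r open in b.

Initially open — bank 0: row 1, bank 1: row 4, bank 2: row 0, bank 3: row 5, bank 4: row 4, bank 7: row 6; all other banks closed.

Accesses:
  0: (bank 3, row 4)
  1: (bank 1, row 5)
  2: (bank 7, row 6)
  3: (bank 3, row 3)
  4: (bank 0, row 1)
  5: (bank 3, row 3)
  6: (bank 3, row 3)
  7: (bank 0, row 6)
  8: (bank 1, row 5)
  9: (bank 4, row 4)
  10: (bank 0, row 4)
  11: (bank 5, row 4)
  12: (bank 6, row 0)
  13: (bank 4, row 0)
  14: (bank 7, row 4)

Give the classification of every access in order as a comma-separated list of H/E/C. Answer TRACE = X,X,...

0: bank 3 row 4 — prev 5 → CONFLICT
1: bank 1 row 5 — prev 4 → CONFLICT
2: bank 7 row 6 — prev 6 → HIT
3: bank 3 row 3 — prev 4 → CONFLICT
4: bank 0 row 1 — prev 1 → HIT
5: bank 3 row 3 — prev 3 → HIT
6: bank 3 row 3 — prev 3 → HIT
7: bank 0 row 6 — prev 1 → CONFLICT
8: bank 1 row 5 — prev 5 → HIT
9: bank 4 row 4 — prev 4 → HIT
10: bank 0 row 4 — prev 6 → CONFLICT
11: bank 5 row 4 — prev None → EMPTY
12: bank 6 row 0 — prev None → EMPTY
13: bank 4 row 0 — prev 4 → CONFLICT
14: bank 7 row 4 — prev 6 → CONFLICT

TRACE = C,C,H,C,H,H,H,C,H,H,C,E,E,C,C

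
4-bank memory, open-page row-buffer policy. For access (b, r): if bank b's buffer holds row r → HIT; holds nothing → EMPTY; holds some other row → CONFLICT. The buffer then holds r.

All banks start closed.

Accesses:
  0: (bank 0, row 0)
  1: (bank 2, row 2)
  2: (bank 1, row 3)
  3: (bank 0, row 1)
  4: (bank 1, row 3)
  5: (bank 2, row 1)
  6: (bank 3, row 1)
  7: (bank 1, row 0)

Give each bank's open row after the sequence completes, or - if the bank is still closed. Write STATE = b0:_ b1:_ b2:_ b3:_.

0: bank 0 row 0 — prev None → EMPTY
1: bank 2 row 2 — prev None → EMPTY
2: bank 1 row 3 — prev None → EMPTY
3: bank 0 row 1 — prev 0 → CONFLICT
4: bank 1 row 3 — prev 3 → HIT
5: bank 2 row 1 — prev 2 → CONFLICT
6: bank 3 row 1 — prev None → EMPTY
7: bank 1 row 0 — prev 3 → CONFLICT

STATE = b0:1 b1:0 b2:1 b3:1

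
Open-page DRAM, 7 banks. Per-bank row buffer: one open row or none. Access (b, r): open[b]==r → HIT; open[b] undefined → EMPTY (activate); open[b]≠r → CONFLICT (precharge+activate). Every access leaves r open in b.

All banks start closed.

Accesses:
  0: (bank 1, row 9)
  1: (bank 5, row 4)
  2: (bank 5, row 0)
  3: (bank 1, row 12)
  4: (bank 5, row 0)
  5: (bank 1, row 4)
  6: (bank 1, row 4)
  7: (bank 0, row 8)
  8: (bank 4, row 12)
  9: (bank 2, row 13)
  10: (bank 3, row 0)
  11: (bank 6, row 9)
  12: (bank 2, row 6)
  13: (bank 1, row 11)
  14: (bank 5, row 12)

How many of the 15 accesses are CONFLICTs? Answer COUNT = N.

COUNT = 6

0: bank 1 row 9 — prev None → EMPTY
1: bank 5 row 4 — prev None → EMPTY
2: bank 5 row 0 — prev 4 → CONFLICT
3: bank 1 row 12 — prev 9 → CONFLICT
4: bank 5 row 0 — prev 0 → HIT
5: bank 1 row 4 — prev 12 → CONFLICT
6: bank 1 row 4 — prev 4 → HIT
7: bank 0 row 8 — prev None → EMPTY
8: bank 4 row 12 — prev None → EMPTY
9: bank 2 row 13 — prev None → EMPTY
10: bank 3 row 0 — prev None → EMPTY
11: bank 6 row 9 — prev None → EMPTY
12: bank 2 row 6 — prev 13 → CONFLICT
13: bank 1 row 11 — prev 4 → CONFLICT
14: bank 5 row 12 — prev 0 → CONFLICT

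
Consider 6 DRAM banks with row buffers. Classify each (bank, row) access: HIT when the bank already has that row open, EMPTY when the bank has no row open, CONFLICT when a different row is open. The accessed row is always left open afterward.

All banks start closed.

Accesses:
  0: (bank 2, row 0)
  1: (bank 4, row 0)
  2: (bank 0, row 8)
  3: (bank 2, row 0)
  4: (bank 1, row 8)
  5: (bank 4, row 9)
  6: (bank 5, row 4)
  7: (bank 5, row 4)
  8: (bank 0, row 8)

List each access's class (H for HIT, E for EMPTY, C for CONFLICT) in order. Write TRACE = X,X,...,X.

TRACE = E,E,E,H,E,C,E,H,H

  [0] b2 r0: no row ⇒ E
  [1] b4 r0: no row ⇒ E
  [2] b0 r8: no row ⇒ E
  [3] b2 r0: had r0 ⇒ H
  [4] b1 r8: no row ⇒ E
  [5] b4 r9: had r0 ⇒ C
  [6] b5 r4: no row ⇒ E
  [7] b5 r4: had r4 ⇒ H
  [8] b0 r8: had r8 ⇒ H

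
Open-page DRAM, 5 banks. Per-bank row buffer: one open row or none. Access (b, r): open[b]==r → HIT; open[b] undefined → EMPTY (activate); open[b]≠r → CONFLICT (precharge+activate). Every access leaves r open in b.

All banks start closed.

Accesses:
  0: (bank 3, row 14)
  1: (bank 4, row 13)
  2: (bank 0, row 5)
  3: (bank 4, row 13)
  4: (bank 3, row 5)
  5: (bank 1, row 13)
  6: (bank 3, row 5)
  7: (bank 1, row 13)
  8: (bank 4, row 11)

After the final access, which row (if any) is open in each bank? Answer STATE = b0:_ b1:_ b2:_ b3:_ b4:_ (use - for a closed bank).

STATE = b0:5 b1:13 b2:- b3:5 b4:11

0: bank 3 row 14 — prev None → EMPTY
1: bank 4 row 13 — prev None → EMPTY
2: bank 0 row 5 — prev None → EMPTY
3: bank 4 row 13 — prev 13 → HIT
4: bank 3 row 5 — prev 14 → CONFLICT
5: bank 1 row 13 — prev None → EMPTY
6: bank 3 row 5 — prev 5 → HIT
7: bank 1 row 13 — prev 13 → HIT
8: bank 4 row 11 — prev 13 → CONFLICT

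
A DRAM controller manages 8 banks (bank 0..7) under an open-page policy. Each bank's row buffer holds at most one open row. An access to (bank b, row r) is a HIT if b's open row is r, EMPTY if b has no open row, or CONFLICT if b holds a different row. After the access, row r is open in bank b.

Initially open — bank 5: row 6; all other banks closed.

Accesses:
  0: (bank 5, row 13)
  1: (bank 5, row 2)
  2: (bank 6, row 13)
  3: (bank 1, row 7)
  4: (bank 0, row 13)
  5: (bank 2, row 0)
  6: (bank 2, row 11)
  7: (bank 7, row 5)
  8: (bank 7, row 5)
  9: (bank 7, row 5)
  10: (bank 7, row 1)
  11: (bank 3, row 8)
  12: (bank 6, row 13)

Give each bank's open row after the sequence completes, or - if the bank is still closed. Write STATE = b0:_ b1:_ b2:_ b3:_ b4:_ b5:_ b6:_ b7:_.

#0 (5,13) C  (was 6)
#1 (5,2) C  (was 13)
#2 (6,13) E
#3 (1,7) E
#4 (0,13) E
#5 (2,0) E
#6 (2,11) C  (was 0)
#7 (7,5) E
#8 (7,5) H  (was 5)
#9 (7,5) H  (was 5)
#10 (7,1) C  (was 5)
#11 (3,8) E
#12 (6,13) H  (was 13)

STATE = b0:13 b1:7 b2:11 b3:8 b4:- b5:2 b6:13 b7:1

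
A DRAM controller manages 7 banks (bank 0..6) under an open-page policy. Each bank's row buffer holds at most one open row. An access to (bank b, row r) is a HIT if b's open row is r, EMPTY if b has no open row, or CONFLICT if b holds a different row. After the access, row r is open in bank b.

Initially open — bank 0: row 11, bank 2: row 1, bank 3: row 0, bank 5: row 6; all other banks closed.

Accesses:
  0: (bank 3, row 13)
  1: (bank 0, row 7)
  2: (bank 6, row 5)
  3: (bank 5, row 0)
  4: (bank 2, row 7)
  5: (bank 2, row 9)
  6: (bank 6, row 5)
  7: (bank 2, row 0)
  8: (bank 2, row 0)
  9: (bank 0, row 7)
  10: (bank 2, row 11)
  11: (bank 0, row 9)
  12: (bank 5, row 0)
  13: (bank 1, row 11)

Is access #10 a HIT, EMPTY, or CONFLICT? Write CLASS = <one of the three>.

CLASS = CONFLICT

step 0: bank3 0->13 [CONFLICT]
step 1: bank0 11->7 [CONFLICT]
step 2: bank6 None->5 [EMPTY]
step 3: bank5 6->0 [CONFLICT]
step 4: bank2 1->7 [CONFLICT]
step 5: bank2 7->9 [CONFLICT]
step 6: bank6 5->5 [HIT]
step 7: bank2 9->0 [CONFLICT]
step 8: bank2 0->0 [HIT]
step 9: bank0 7->7 [HIT]
step 10: bank2 0->11 [CONFLICT]
step 11: bank0 7->9 [CONFLICT]
step 12: bank5 0->0 [HIT]
step 13: bank1 None->11 [EMPTY]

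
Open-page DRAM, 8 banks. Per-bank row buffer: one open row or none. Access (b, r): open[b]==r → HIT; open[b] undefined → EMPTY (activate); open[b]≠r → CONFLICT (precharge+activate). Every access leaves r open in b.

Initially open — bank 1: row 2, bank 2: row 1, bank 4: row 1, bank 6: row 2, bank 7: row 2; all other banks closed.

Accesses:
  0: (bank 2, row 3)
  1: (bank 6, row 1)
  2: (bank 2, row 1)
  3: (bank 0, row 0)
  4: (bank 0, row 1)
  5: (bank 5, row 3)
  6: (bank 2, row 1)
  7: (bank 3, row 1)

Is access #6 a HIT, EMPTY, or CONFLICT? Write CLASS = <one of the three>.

CLASS = HIT

  [0] b2 r3: had r1 ⇒ C
  [1] b6 r1: had r2 ⇒ C
  [2] b2 r1: had r3 ⇒ C
  [3] b0 r0: no row ⇒ E
  [4] b0 r1: had r0 ⇒ C
  [5] b5 r3: no row ⇒ E
  [6] b2 r1: had r1 ⇒ H
  [7] b3 r1: no row ⇒ E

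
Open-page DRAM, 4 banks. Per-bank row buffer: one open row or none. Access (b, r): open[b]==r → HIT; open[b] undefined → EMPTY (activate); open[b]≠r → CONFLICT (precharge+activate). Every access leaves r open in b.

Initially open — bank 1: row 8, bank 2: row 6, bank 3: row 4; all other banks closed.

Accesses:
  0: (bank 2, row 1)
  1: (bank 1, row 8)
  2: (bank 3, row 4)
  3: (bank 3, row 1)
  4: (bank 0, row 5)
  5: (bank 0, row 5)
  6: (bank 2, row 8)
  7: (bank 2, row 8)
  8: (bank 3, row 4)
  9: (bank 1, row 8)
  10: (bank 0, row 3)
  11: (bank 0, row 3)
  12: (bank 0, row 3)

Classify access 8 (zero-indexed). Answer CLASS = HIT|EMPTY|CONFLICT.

CLASS = CONFLICT

  [0] b2 r1: had r6 ⇒ C
  [1] b1 r8: had r8 ⇒ H
  [2] b3 r4: had r4 ⇒ H
  [3] b3 r1: had r4 ⇒ C
  [4] b0 r5: no row ⇒ E
  [5] b0 r5: had r5 ⇒ H
  [6] b2 r8: had r1 ⇒ C
  [7] b2 r8: had r8 ⇒ H
  [8] b3 r4: had r1 ⇒ C
  [9] b1 r8: had r8 ⇒ H
  [10] b0 r3: had r5 ⇒ C
  [11] b0 r3: had r3 ⇒ H
  [12] b0 r3: had r3 ⇒ H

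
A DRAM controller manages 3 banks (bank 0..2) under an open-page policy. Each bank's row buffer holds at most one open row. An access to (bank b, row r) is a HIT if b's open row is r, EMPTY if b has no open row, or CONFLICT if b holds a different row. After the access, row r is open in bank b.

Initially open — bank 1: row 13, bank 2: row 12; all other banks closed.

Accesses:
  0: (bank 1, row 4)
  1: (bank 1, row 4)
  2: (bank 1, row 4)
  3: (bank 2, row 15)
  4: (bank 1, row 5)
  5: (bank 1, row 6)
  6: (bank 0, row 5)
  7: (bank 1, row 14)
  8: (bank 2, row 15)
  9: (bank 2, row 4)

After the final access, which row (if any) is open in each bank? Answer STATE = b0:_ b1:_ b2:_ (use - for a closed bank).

STATE = b0:5 b1:14 b2:4

  [0] b1 r4: had r13 ⇒ C
  [1] b1 r4: had r4 ⇒ H
  [2] b1 r4: had r4 ⇒ H
  [3] b2 r15: had r12 ⇒ C
  [4] b1 r5: had r4 ⇒ C
  [5] b1 r6: had r5 ⇒ C
  [6] b0 r5: no row ⇒ E
  [7] b1 r14: had r6 ⇒ C
  [8] b2 r15: had r15 ⇒ H
  [9] b2 r4: had r15 ⇒ C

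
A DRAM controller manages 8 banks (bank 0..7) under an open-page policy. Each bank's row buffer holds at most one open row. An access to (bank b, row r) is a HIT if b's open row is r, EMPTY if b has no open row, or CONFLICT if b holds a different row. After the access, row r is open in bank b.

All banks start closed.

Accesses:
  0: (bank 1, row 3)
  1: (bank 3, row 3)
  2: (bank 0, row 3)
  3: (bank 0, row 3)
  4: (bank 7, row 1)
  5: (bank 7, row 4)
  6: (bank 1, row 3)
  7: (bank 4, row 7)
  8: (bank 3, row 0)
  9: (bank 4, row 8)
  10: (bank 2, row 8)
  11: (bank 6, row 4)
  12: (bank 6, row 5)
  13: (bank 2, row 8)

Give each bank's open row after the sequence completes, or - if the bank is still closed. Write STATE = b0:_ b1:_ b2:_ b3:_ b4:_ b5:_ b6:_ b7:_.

STATE = b0:3 b1:3 b2:8 b3:0 b4:8 b5:- b6:5 b7:4

0: bank 1 row 3 — prev None → EMPTY
1: bank 3 row 3 — prev None → EMPTY
2: bank 0 row 3 — prev None → EMPTY
3: bank 0 row 3 — prev 3 → HIT
4: bank 7 row 1 — prev None → EMPTY
5: bank 7 row 4 — prev 1 → CONFLICT
6: bank 1 row 3 — prev 3 → HIT
7: bank 4 row 7 — prev None → EMPTY
8: bank 3 row 0 — prev 3 → CONFLICT
9: bank 4 row 8 — prev 7 → CONFLICT
10: bank 2 row 8 — prev None → EMPTY
11: bank 6 row 4 — prev None → EMPTY
12: bank 6 row 5 — prev 4 → CONFLICT
13: bank 2 row 8 — prev 8 → HIT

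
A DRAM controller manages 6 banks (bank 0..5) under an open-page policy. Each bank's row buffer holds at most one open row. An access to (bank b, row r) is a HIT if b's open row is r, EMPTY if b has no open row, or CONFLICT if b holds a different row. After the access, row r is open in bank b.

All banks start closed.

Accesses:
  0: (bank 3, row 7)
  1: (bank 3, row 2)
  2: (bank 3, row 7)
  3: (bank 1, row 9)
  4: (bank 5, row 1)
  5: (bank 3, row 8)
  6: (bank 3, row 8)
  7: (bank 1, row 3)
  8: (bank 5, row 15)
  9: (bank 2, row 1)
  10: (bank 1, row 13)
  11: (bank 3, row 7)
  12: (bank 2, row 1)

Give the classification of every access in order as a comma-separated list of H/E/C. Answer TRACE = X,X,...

step 0: bank3 None->7 [EMPTY]
step 1: bank3 7->2 [CONFLICT]
step 2: bank3 2->7 [CONFLICT]
step 3: bank1 None->9 [EMPTY]
step 4: bank5 None->1 [EMPTY]
step 5: bank3 7->8 [CONFLICT]
step 6: bank3 8->8 [HIT]
step 7: bank1 9->3 [CONFLICT]
step 8: bank5 1->15 [CONFLICT]
step 9: bank2 None->1 [EMPTY]
step 10: bank1 3->13 [CONFLICT]
step 11: bank3 8->7 [CONFLICT]
step 12: bank2 1->1 [HIT]

TRACE = E,C,C,E,E,C,H,C,C,E,C,C,H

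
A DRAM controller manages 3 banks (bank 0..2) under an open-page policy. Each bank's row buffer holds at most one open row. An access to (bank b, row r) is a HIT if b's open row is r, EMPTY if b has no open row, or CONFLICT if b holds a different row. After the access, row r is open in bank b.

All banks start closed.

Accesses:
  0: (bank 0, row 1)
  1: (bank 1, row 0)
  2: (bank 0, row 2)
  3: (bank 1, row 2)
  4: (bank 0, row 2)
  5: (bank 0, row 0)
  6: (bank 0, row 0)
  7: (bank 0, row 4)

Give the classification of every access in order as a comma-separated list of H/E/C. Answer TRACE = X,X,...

0: bank 0 row 1 — prev None → EMPTY
1: bank 1 row 0 — prev None → EMPTY
2: bank 0 row 2 — prev 1 → CONFLICT
3: bank 1 row 2 — prev 0 → CONFLICT
4: bank 0 row 2 — prev 2 → HIT
5: bank 0 row 0 — prev 2 → CONFLICT
6: bank 0 row 0 — prev 0 → HIT
7: bank 0 row 4 — prev 0 → CONFLICT

TRACE = E,E,C,C,H,C,H,C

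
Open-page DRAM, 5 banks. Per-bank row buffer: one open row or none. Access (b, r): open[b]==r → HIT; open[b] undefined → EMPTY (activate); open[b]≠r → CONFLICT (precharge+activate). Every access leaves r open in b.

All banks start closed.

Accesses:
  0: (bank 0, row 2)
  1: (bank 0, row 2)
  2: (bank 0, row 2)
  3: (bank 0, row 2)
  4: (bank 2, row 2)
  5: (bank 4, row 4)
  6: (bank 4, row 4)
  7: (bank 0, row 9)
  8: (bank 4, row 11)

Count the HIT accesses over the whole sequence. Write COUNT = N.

0: bank 0 row 2 — prev None → EMPTY
1: bank 0 row 2 — prev 2 → HIT
2: bank 0 row 2 — prev 2 → HIT
3: bank 0 row 2 — prev 2 → HIT
4: bank 2 row 2 — prev None → EMPTY
5: bank 4 row 4 — prev None → EMPTY
6: bank 4 row 4 — prev 4 → HIT
7: bank 0 row 9 — prev 2 → CONFLICT
8: bank 4 row 11 — prev 4 → CONFLICT

COUNT = 4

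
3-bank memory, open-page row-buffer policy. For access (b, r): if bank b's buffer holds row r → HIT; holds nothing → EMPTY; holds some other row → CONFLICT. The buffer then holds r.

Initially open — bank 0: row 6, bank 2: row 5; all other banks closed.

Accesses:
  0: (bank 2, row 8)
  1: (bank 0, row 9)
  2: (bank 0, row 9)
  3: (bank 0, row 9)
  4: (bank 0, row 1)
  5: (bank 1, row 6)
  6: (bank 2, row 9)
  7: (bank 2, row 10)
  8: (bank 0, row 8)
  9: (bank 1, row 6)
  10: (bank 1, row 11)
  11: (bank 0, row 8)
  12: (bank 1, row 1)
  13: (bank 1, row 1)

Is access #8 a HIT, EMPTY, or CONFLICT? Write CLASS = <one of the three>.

step 0: bank2 5->8 [CONFLICT]
step 1: bank0 6->9 [CONFLICT]
step 2: bank0 9->9 [HIT]
step 3: bank0 9->9 [HIT]
step 4: bank0 9->1 [CONFLICT]
step 5: bank1 None->6 [EMPTY]
step 6: bank2 8->9 [CONFLICT]
step 7: bank2 9->10 [CONFLICT]
step 8: bank0 1->8 [CONFLICT]
step 9: bank1 6->6 [HIT]
step 10: bank1 6->11 [CONFLICT]
step 11: bank0 8->8 [HIT]
step 12: bank1 11->1 [CONFLICT]
step 13: bank1 1->1 [HIT]

CLASS = CONFLICT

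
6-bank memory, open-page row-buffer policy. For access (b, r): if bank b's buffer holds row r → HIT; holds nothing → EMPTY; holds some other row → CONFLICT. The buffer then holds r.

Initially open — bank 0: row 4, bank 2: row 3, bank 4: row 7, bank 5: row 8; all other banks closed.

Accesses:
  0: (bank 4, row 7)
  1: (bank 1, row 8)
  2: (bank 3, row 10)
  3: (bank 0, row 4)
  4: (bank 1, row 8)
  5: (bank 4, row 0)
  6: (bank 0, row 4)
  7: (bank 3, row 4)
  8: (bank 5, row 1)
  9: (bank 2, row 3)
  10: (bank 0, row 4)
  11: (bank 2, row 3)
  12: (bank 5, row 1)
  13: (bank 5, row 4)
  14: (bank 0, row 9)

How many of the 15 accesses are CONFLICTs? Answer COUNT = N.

0: bank 4 row 7 — prev 7 → HIT
1: bank 1 row 8 — prev None → EMPTY
2: bank 3 row 10 — prev None → EMPTY
3: bank 0 row 4 — prev 4 → HIT
4: bank 1 row 8 — prev 8 → HIT
5: bank 4 row 0 — prev 7 → CONFLICT
6: bank 0 row 4 — prev 4 → HIT
7: bank 3 row 4 — prev 10 → CONFLICT
8: bank 5 row 1 — prev 8 → CONFLICT
9: bank 2 row 3 — prev 3 → HIT
10: bank 0 row 4 — prev 4 → HIT
11: bank 2 row 3 — prev 3 → HIT
12: bank 5 row 1 — prev 1 → HIT
13: bank 5 row 4 — prev 1 → CONFLICT
14: bank 0 row 9 — prev 4 → CONFLICT

COUNT = 5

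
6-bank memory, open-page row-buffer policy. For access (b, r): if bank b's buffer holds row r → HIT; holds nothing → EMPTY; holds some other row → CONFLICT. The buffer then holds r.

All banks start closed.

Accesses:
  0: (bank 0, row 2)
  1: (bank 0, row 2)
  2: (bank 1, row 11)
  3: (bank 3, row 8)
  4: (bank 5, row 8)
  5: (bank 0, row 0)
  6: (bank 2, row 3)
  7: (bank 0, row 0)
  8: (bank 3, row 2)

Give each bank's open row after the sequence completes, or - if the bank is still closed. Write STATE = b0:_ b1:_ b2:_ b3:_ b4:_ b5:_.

STATE = b0:0 b1:11 b2:3 b3:2 b4:- b5:8

  [0] b0 r2: no row ⇒ E
  [1] b0 r2: had r2 ⇒ H
  [2] b1 r11: no row ⇒ E
  [3] b3 r8: no row ⇒ E
  [4] b5 r8: no row ⇒ E
  [5] b0 r0: had r2 ⇒ C
  [6] b2 r3: no row ⇒ E
  [7] b0 r0: had r0 ⇒ H
  [8] b3 r2: had r8 ⇒ C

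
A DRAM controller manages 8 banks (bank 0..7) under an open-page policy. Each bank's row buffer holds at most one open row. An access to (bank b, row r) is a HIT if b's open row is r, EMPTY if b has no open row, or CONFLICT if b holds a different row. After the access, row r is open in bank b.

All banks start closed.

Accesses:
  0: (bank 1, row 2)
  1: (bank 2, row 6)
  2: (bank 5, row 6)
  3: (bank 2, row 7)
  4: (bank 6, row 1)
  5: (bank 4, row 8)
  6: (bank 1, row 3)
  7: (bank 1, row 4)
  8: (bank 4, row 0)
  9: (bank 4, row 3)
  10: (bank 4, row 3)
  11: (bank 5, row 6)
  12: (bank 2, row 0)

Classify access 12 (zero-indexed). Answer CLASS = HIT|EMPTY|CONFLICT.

0: bank 1 row 2 — prev None → EMPTY
1: bank 2 row 6 — prev None → EMPTY
2: bank 5 row 6 — prev None → EMPTY
3: bank 2 row 7 — prev 6 → CONFLICT
4: bank 6 row 1 — prev None → EMPTY
5: bank 4 row 8 — prev None → EMPTY
6: bank 1 row 3 — prev 2 → CONFLICT
7: bank 1 row 4 — prev 3 → CONFLICT
8: bank 4 row 0 — prev 8 → CONFLICT
9: bank 4 row 3 — prev 0 → CONFLICT
10: bank 4 row 3 — prev 3 → HIT
11: bank 5 row 6 — prev 6 → HIT
12: bank 2 row 0 — prev 7 → CONFLICT

CLASS = CONFLICT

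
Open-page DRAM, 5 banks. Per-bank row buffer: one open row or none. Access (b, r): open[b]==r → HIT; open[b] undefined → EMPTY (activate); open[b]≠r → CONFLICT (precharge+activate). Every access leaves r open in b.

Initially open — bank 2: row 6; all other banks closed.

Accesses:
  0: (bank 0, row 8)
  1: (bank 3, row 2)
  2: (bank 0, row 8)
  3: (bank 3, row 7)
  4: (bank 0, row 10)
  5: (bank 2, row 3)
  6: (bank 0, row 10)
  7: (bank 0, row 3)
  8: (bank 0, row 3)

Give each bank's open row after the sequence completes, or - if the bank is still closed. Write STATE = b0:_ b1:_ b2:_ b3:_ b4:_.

STATE = b0:3 b1:- b2:3 b3:7 b4:-

#0 (0,8) E
#1 (3,2) E
#2 (0,8) H  (was 8)
#3 (3,7) C  (was 2)
#4 (0,10) C  (was 8)
#5 (2,3) C  (was 6)
#6 (0,10) H  (was 10)
#7 (0,3) C  (was 10)
#8 (0,3) H  (was 3)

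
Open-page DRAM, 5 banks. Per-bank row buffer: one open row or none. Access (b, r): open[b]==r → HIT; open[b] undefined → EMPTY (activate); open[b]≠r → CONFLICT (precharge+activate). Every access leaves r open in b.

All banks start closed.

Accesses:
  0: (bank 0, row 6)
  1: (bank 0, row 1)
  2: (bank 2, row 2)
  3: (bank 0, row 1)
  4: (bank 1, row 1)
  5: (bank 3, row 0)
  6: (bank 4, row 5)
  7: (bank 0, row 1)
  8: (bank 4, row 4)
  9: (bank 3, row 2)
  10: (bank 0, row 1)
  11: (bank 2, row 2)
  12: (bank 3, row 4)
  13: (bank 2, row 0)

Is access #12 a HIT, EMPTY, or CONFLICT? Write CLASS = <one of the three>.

CLASS = CONFLICT

  [0] b0 r6: no row ⇒ E
  [1] b0 r1: had r6 ⇒ C
  [2] b2 r2: no row ⇒ E
  [3] b0 r1: had r1 ⇒ H
  [4] b1 r1: no row ⇒ E
  [5] b3 r0: no row ⇒ E
  [6] b4 r5: no row ⇒ E
  [7] b0 r1: had r1 ⇒ H
  [8] b4 r4: had r5 ⇒ C
  [9] b3 r2: had r0 ⇒ C
  [10] b0 r1: had r1 ⇒ H
  [11] b2 r2: had r2 ⇒ H
  [12] b3 r4: had r2 ⇒ C
  [13] b2 r0: had r2 ⇒ C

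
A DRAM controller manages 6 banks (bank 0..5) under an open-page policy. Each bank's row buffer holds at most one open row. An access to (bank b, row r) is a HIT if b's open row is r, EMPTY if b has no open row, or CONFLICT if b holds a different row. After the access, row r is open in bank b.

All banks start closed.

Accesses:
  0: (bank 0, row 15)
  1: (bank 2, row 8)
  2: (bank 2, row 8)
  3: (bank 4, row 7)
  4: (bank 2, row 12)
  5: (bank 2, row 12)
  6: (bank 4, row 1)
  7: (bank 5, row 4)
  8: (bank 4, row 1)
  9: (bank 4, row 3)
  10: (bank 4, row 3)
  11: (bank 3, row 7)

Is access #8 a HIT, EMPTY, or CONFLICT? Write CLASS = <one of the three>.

CLASS = HIT

0: bank 0 row 15 — prev None → EMPTY
1: bank 2 row 8 — prev None → EMPTY
2: bank 2 row 8 — prev 8 → HIT
3: bank 4 row 7 — prev None → EMPTY
4: bank 2 row 12 — prev 8 → CONFLICT
5: bank 2 row 12 — prev 12 → HIT
6: bank 4 row 1 — prev 7 → CONFLICT
7: bank 5 row 4 — prev None → EMPTY
8: bank 4 row 1 — prev 1 → HIT
9: bank 4 row 3 — prev 1 → CONFLICT
10: bank 4 row 3 — prev 3 → HIT
11: bank 3 row 7 — prev None → EMPTY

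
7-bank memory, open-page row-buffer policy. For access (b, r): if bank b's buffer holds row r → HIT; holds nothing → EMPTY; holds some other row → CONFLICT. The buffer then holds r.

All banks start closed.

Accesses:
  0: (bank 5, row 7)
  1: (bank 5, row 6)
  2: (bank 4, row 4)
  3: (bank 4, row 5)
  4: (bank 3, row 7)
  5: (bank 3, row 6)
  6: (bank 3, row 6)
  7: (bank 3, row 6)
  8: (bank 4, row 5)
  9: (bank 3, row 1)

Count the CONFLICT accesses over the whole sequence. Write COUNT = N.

COUNT = 4

#0 (5,7) E
#1 (5,6) C  (was 7)
#2 (4,4) E
#3 (4,5) C  (was 4)
#4 (3,7) E
#5 (3,6) C  (was 7)
#6 (3,6) H  (was 6)
#7 (3,6) H  (was 6)
#8 (4,5) H  (was 5)
#9 (3,1) C  (was 6)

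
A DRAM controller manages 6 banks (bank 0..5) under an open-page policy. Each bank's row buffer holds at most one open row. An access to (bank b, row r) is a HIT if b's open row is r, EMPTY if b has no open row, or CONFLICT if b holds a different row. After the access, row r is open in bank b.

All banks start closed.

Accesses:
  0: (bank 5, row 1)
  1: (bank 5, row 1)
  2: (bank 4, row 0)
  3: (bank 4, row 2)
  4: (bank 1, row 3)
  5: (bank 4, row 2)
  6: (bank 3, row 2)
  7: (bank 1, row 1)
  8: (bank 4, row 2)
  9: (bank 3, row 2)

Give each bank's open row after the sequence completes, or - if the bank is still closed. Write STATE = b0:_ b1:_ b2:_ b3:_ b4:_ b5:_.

STATE = b0:- b1:1 b2:- b3:2 b4:2 b5:1

  [0] b5 r1: no row ⇒ E
  [1] b5 r1: had r1 ⇒ H
  [2] b4 r0: no row ⇒ E
  [3] b4 r2: had r0 ⇒ C
  [4] b1 r3: no row ⇒ E
  [5] b4 r2: had r2 ⇒ H
  [6] b3 r2: no row ⇒ E
  [7] b1 r1: had r3 ⇒ C
  [8] b4 r2: had r2 ⇒ H
  [9] b3 r2: had r2 ⇒ H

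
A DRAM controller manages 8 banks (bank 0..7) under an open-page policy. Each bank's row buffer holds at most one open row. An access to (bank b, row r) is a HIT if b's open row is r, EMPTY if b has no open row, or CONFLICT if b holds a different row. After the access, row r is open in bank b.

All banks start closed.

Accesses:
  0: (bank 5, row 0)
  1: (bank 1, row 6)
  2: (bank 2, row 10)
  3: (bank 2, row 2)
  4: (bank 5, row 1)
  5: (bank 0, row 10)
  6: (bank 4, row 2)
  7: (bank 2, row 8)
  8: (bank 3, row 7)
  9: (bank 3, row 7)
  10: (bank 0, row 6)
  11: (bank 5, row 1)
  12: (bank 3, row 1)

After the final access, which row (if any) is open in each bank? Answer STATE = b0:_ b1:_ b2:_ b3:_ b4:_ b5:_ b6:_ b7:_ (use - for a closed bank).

#0 (5,0) E
#1 (1,6) E
#2 (2,10) E
#3 (2,2) C  (was 10)
#4 (5,1) C  (was 0)
#5 (0,10) E
#6 (4,2) E
#7 (2,8) C  (was 2)
#8 (3,7) E
#9 (3,7) H  (was 7)
#10 (0,6) C  (was 10)
#11 (5,1) H  (was 1)
#12 (3,1) C  (was 7)

STATE = b0:6 b1:6 b2:8 b3:1 b4:2 b5:1 b6:- b7:-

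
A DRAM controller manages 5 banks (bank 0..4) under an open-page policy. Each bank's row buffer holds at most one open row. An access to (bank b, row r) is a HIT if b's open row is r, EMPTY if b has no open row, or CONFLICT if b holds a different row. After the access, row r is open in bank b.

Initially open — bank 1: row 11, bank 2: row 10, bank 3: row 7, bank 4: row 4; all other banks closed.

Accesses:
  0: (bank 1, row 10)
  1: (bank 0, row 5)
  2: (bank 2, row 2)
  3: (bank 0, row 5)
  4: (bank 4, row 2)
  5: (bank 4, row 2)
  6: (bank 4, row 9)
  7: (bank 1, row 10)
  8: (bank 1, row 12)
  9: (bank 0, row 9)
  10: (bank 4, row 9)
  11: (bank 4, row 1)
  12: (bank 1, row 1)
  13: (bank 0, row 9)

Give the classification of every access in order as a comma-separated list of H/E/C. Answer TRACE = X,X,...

step 0: bank1 11->10 [CONFLICT]
step 1: bank0 None->5 [EMPTY]
step 2: bank2 10->2 [CONFLICT]
step 3: bank0 5->5 [HIT]
step 4: bank4 4->2 [CONFLICT]
step 5: bank4 2->2 [HIT]
step 6: bank4 2->9 [CONFLICT]
step 7: bank1 10->10 [HIT]
step 8: bank1 10->12 [CONFLICT]
step 9: bank0 5->9 [CONFLICT]
step 10: bank4 9->9 [HIT]
step 11: bank4 9->1 [CONFLICT]
step 12: bank1 12->1 [CONFLICT]
step 13: bank0 9->9 [HIT]

TRACE = C,E,C,H,C,H,C,H,C,C,H,C,C,H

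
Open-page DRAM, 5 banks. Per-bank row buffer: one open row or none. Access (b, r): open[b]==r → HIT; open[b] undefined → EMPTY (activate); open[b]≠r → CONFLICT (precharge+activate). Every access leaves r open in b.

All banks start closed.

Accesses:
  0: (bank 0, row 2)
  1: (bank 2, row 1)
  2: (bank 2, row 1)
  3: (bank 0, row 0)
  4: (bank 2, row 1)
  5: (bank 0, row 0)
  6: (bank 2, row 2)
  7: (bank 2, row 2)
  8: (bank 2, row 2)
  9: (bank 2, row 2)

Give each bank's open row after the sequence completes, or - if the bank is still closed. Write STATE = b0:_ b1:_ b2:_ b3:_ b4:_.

step 0: bank0 None->2 [EMPTY]
step 1: bank2 None->1 [EMPTY]
step 2: bank2 1->1 [HIT]
step 3: bank0 2->0 [CONFLICT]
step 4: bank2 1->1 [HIT]
step 5: bank0 0->0 [HIT]
step 6: bank2 1->2 [CONFLICT]
step 7: bank2 2->2 [HIT]
step 8: bank2 2->2 [HIT]
step 9: bank2 2->2 [HIT]

STATE = b0:0 b1:- b2:2 b3:- b4:-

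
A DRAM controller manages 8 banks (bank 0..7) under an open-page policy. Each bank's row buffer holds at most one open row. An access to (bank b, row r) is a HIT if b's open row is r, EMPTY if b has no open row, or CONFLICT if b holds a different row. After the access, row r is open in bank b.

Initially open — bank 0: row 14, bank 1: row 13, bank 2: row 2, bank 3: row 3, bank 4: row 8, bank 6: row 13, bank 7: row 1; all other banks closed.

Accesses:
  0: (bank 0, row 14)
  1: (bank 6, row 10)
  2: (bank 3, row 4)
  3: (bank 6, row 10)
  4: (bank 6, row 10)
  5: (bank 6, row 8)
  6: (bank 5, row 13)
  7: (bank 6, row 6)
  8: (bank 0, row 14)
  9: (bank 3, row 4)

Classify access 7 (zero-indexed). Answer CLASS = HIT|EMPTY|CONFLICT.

step 0: bank0 14->14 [HIT]
step 1: bank6 13->10 [CONFLICT]
step 2: bank3 3->4 [CONFLICT]
step 3: bank6 10->10 [HIT]
step 4: bank6 10->10 [HIT]
step 5: bank6 10->8 [CONFLICT]
step 6: bank5 None->13 [EMPTY]
step 7: bank6 8->6 [CONFLICT]
step 8: bank0 14->14 [HIT]
step 9: bank3 4->4 [HIT]

CLASS = CONFLICT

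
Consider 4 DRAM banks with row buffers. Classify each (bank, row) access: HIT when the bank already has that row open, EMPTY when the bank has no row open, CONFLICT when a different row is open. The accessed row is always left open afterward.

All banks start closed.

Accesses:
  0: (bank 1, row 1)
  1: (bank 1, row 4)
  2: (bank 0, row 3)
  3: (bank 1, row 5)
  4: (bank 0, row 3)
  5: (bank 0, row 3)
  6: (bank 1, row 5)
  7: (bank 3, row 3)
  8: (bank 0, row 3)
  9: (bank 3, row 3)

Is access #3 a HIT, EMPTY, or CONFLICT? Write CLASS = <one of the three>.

CLASS = CONFLICT

0: bank 1 row 1 — prev None → EMPTY
1: bank 1 row 4 — prev 1 → CONFLICT
2: bank 0 row 3 — prev None → EMPTY
3: bank 1 row 5 — prev 4 → CONFLICT
4: bank 0 row 3 — prev 3 → HIT
5: bank 0 row 3 — prev 3 → HIT
6: bank 1 row 5 — prev 5 → HIT
7: bank 3 row 3 — prev None → EMPTY
8: bank 0 row 3 — prev 3 → HIT
9: bank 3 row 3 — prev 3 → HIT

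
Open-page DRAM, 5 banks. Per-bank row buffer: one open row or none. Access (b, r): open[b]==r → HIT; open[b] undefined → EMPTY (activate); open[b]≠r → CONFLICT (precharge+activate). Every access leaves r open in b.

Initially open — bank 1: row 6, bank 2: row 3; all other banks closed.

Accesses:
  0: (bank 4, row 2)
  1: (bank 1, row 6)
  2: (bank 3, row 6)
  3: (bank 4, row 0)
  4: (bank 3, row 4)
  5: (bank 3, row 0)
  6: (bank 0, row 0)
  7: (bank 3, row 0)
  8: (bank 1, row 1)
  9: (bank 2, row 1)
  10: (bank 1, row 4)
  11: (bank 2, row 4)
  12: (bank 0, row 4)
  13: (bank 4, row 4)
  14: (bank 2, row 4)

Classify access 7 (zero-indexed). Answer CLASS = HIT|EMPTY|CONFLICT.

CLASS = HIT

  [0] b4 r2: no row ⇒ E
  [1] b1 r6: had r6 ⇒ H
  [2] b3 r6: no row ⇒ E
  [3] b4 r0: had r2 ⇒ C
  [4] b3 r4: had r6 ⇒ C
  [5] b3 r0: had r4 ⇒ C
  [6] b0 r0: no row ⇒ E
  [7] b3 r0: had r0 ⇒ H
  [8] b1 r1: had r6 ⇒ C
  [9] b2 r1: had r3 ⇒ C
  [10] b1 r4: had r1 ⇒ C
  [11] b2 r4: had r1 ⇒ C
  [12] b0 r4: had r0 ⇒ C
  [13] b4 r4: had r0 ⇒ C
  [14] b2 r4: had r4 ⇒ H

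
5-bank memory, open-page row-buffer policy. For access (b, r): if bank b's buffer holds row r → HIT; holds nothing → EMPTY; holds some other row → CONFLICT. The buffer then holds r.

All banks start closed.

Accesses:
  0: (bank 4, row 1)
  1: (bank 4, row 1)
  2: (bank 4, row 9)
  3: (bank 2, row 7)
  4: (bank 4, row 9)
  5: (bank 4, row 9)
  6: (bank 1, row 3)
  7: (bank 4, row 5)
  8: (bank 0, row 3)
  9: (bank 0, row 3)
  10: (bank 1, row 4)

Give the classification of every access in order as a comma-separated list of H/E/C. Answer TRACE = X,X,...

#0 (4,1) E
#1 (4,1) H  (was 1)
#2 (4,9) C  (was 1)
#3 (2,7) E
#4 (4,9) H  (was 9)
#5 (4,9) H  (was 9)
#6 (1,3) E
#7 (4,5) C  (was 9)
#8 (0,3) E
#9 (0,3) H  (was 3)
#10 (1,4) C  (was 3)

TRACE = E,H,C,E,H,H,E,C,E,H,C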